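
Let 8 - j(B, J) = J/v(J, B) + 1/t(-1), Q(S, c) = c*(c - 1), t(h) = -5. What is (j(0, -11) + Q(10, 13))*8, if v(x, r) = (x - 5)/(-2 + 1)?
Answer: 13191/10 ≈ 1319.1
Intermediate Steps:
v(x, r) = 5 - x (v(x, r) = (-5 + x)/(-1) = (-5 + x)*(-1) = 5 - x)
Q(S, c) = c*(-1 + c)
j(B, J) = 41/5 - J/(5 - J) (j(B, J) = 8 - (J/(5 - J) + 1/(-5)) = 8 - (J/(5 - J) + 1*(-1/5)) = 8 - (J/(5 - J) - 1/5) = 8 - (-1/5 + J/(5 - J)) = 8 + (1/5 - J/(5 - J)) = 41/5 - J/(5 - J))
(j(0, -11) + Q(10, 13))*8 = ((-205 + 46*(-11))/(5*(-5 - 11)) + 13*(-1 + 13))*8 = ((1/5)*(-205 - 506)/(-16) + 13*12)*8 = ((1/5)*(-1/16)*(-711) + 156)*8 = (711/80 + 156)*8 = (13191/80)*8 = 13191/10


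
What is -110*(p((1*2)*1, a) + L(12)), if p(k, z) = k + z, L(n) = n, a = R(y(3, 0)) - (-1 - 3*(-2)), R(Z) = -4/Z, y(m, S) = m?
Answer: -2530/3 ≈ -843.33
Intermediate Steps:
a = -19/3 (a = -4/3 - (-1 - 3*(-2)) = -4*⅓ - (-1 + 6) = -4/3 - 1*5 = -4/3 - 5 = -19/3 ≈ -6.3333)
-110*(p((1*2)*1, a) + L(12)) = -110*(((1*2)*1 - 19/3) + 12) = -110*((2*1 - 19/3) + 12) = -110*((2 - 19/3) + 12) = -110*(-13/3 + 12) = -110*23/3 = -2530/3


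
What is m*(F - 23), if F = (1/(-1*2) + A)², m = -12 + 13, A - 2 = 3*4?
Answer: 637/4 ≈ 159.25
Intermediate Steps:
A = 14 (A = 2 + 3*4 = 2 + 12 = 14)
m = 1
F = 729/4 (F = (1/(-1*2) + 14)² = (1/(-2) + 14)² = (-½ + 14)² = (27/2)² = 729/4 ≈ 182.25)
m*(F - 23) = 1*(729/4 - 23) = 1*(637/4) = 637/4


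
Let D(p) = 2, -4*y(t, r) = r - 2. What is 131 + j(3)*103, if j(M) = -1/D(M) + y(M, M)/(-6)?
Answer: 2011/24 ≈ 83.792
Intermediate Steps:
y(t, r) = ½ - r/4 (y(t, r) = -(r - 2)/4 = -(-2 + r)/4 = ½ - r/4)
j(M) = -7/12 + M/24 (j(M) = -1/2 + (½ - M/4)/(-6) = -1*½ + (½ - M/4)*(-⅙) = -½ + (-1/12 + M/24) = -7/12 + M/24)
131 + j(3)*103 = 131 + (-7/12 + (1/24)*3)*103 = 131 + (-7/12 + ⅛)*103 = 131 - 11/24*103 = 131 - 1133/24 = 2011/24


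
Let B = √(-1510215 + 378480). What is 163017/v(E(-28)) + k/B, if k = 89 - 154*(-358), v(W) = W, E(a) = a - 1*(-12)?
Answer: -163017/16 - 18407*I*√3135/19855 ≈ -10189.0 - 51.908*I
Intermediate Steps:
E(a) = 12 + a (E(a) = a + 12 = 12 + a)
k = 55221 (k = 89 + 55132 = 55221)
B = 19*I*√3135 (B = √(-1131735) = 19*I*√3135 ≈ 1063.8*I)
163017/v(E(-28)) + k/B = 163017/(12 - 28) + 55221/((19*I*√3135)) = 163017/(-16) + 55221*(-I*√3135/59565) = 163017*(-1/16) - 18407*I*√3135/19855 = -163017/16 - 18407*I*√3135/19855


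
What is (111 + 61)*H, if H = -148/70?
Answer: -12728/35 ≈ -363.66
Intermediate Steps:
H = -74/35 (H = -148*1/70 = -74/35 ≈ -2.1143)
(111 + 61)*H = (111 + 61)*(-74/35) = 172*(-74/35) = -12728/35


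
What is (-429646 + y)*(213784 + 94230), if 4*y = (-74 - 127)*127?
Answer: -268605302777/2 ≈ -1.3430e+11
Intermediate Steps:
y = -25527/4 (y = ((-74 - 127)*127)/4 = (-201*127)/4 = (1/4)*(-25527) = -25527/4 ≈ -6381.8)
(-429646 + y)*(213784 + 94230) = (-429646 - 25527/4)*(213784 + 94230) = -1744111/4*308014 = -268605302777/2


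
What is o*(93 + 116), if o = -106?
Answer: -22154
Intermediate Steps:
o*(93 + 116) = -106*(93 + 116) = -106*209 = -22154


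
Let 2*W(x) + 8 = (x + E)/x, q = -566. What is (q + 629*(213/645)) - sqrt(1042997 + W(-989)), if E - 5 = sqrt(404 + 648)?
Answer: -77031/215 - sqrt(1020173842741 - 989*sqrt(263))/989 ≈ -1379.6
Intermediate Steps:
E = 5 + 2*sqrt(263) (E = 5 + sqrt(404 + 648) = 5 + sqrt(1052) = 5 + 2*sqrt(263) ≈ 37.435)
W(x) = -4 + (5 + x + 2*sqrt(263))/(2*x) (W(x) = -4 + ((x + (5 + 2*sqrt(263)))/x)/2 = -4 + ((5 + x + 2*sqrt(263))/x)/2 = -4 + (5 + x + 2*sqrt(263))/(2*x))
(q + 629*(213/645)) - sqrt(1042997 + W(-989)) = (-566 + 629*(213/645)) - sqrt(1042997 + (1/2)*(5 - 7*(-989) + 2*sqrt(263))/(-989)) = (-566 + 629*(213*(1/645))) - sqrt(1042997 + (1/2)*(-1/989)*(5 + 6923 + 2*sqrt(263))) = (-566 + 629*(71/215)) - sqrt(1042997 + (1/2)*(-1/989)*(6928 + 2*sqrt(263))) = (-566 + 44659/215) - sqrt(1042997 + (-3464/989 - sqrt(263)/989)) = -77031/215 - sqrt(1031520569/989 - sqrt(263)/989)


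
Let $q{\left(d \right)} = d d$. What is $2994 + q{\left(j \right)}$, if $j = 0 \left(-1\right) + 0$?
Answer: $2994$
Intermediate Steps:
$j = 0$ ($j = 0 + 0 = 0$)
$q{\left(d \right)} = d^{2}$
$2994 + q{\left(j \right)} = 2994 + 0^{2} = 2994 + 0 = 2994$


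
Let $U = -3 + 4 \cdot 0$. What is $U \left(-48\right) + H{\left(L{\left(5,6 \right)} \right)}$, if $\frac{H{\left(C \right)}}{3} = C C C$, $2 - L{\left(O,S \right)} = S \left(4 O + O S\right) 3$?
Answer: $-2172452232$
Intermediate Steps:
$L{\left(O,S \right)} = 2 - 3 S \left(4 O + O S\right)$ ($L{\left(O,S \right)} = 2 - S \left(4 O + O S\right) 3 = 2 - 3 S \left(4 O + O S\right)$)
$U = -3$ ($U = -3 + 0 = -3$)
$H{\left(C \right)} = 3 C^{3}$ ($H{\left(C \right)} = 3 C C C = 3 C^{2} C = 3 C^{3}$)
$U \left(-48\right) + H{\left(L{\left(5,6 \right)} \right)} = \left(-3\right) \left(-48\right) + 3 \left(2 - 60 \cdot 6 - 15 \cdot 6^{2}\right)^{3} = 144 + 3 \left(2 - 360 - 15 \cdot 36\right)^{3} = 144 + 3 \left(2 - 360 - 540\right)^{3} = 144 + 3 \left(-898\right)^{3} = 144 + 3 \left(-724150792\right) = 144 - 2172452376 = -2172452232$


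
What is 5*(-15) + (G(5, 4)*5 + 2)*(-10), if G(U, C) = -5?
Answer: 155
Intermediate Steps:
5*(-15) + (G(5, 4)*5 + 2)*(-10) = 5*(-15) + (-5*5 + 2)*(-10) = -75 + (-25 + 2)*(-10) = -75 - 23*(-10) = -75 + 230 = 155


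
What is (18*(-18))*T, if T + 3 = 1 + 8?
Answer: -1944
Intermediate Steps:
T = 6 (T = -3 + (1 + 8) = -3 + 9 = 6)
(18*(-18))*T = (18*(-18))*6 = -324*6 = -1944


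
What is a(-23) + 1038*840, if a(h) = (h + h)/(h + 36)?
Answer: 11334914/13 ≈ 8.7192e+5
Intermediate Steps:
a(h) = 2*h/(36 + h) (a(h) = (2*h)/(36 + h) = 2*h/(36 + h))
a(-23) + 1038*840 = 2*(-23)/(36 - 23) + 1038*840 = 2*(-23)/13 + 871920 = 2*(-23)*(1/13) + 871920 = -46/13 + 871920 = 11334914/13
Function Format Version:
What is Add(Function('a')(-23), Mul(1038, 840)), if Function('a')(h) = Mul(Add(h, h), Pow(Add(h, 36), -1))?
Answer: Rational(11334914, 13) ≈ 8.7192e+5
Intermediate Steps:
Function('a')(h) = Mul(2, h, Pow(Add(36, h), -1)) (Function('a')(h) = Mul(Mul(2, h), Pow(Add(36, h), -1)) = Mul(2, h, Pow(Add(36, h), -1)))
Add(Function('a')(-23), Mul(1038, 840)) = Add(Mul(2, -23, Pow(Add(36, -23), -1)), Mul(1038, 840)) = Add(Mul(2, -23, Pow(13, -1)), 871920) = Add(Mul(2, -23, Rational(1, 13)), 871920) = Add(Rational(-46, 13), 871920) = Rational(11334914, 13)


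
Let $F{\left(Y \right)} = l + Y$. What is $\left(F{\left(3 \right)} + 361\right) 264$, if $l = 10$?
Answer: $98736$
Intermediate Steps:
$F{\left(Y \right)} = 10 + Y$
$\left(F{\left(3 \right)} + 361\right) 264 = \left(\left(10 + 3\right) + 361\right) 264 = \left(13 + 361\right) 264 = 374 \cdot 264 = 98736$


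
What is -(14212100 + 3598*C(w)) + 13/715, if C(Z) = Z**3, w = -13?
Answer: -346901169/55 ≈ -6.3073e+6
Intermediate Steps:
-(14212100 + 3598*C(w)) + 13/715 = -3598/(1/((-13)**3 + 3950)) + 13/715 = -3598/(1/(-2197 + 3950)) + 13*(1/715) = -3598/(1/1753) + 1/55 = -3598/1/1753 + 1/55 = -3598*1753 + 1/55 = -6307294 + 1/55 = -346901169/55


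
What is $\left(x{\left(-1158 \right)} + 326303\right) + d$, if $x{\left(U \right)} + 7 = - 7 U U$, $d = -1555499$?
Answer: $-10615951$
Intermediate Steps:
$x{\left(U \right)} = -7 - 7 U^{2}$ ($x{\left(U \right)} = -7 + - 7 U U = -7 - 7 U^{2}$)
$\left(x{\left(-1158 \right)} + 326303\right) + d = \left(\left(-7 - 7 \left(-1158\right)^{2}\right) + 326303\right) - 1555499 = \left(\left(-7 - 9386748\right) + 326303\right) - 1555499 = \left(-9386755 + 326303\right) - 1555499 = -9060452 - 1555499 = -10615951$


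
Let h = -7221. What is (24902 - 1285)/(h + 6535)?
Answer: -23617/686 ≈ -34.427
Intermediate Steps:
(24902 - 1285)/(h + 6535) = (24902 - 1285)/(-7221 + 6535) = 23617/(-686) = 23617*(-1/686) = -23617/686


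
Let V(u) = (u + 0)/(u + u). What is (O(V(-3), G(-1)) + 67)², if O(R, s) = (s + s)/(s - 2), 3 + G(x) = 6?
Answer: 5329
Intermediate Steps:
V(u) = ½ (V(u) = u/((2*u)) = u*(1/(2*u)) = ½)
G(x) = 3 (G(x) = -3 + 6 = 3)
O(R, s) = 2*s/(-2 + s) (O(R, s) = (2*s)/(-2 + s) = 2*s/(-2 + s))
(O(V(-3), G(-1)) + 67)² = (2*3/(-2 + 3) + 67)² = (2*3/1 + 67)² = (2*3*1 + 67)² = (6 + 67)² = 73² = 5329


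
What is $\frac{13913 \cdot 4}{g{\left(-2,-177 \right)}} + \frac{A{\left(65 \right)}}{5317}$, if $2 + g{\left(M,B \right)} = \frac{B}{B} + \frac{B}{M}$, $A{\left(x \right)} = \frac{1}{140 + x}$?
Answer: $\frac{24263938123}{38149475} \approx 636.02$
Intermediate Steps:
$g{\left(M,B \right)} = -1 + \frac{B}{M}$ ($g{\left(M,B \right)} = -2 + \left(\frac{B}{B} + \frac{B}{M}\right) = -2 + \left(1 + \frac{B}{M}\right) = -1 + \frac{B}{M}$)
$\frac{13913 \cdot 4}{g{\left(-2,-177 \right)}} + \frac{A{\left(65 \right)}}{5317} = \frac{13913 \cdot 4}{\frac{1}{-2} \left(-177 - -2\right)} + \frac{1}{\left(140 + 65\right) 5317} = \frac{55652}{\left(- \frac{1}{2}\right) \left(-177 + 2\right)} + \frac{1}{205} \cdot \frac{1}{5317} = \frac{55652}{\left(- \frac{1}{2}\right) \left(-175\right)} + \frac{1}{205} \cdot \frac{1}{5317} = \frac{55652}{\frac{175}{2}} + \frac{1}{1089985} = 55652 \cdot \frac{2}{175} + \frac{1}{1089985} = \frac{111304}{175} + \frac{1}{1089985} = \frac{24263938123}{38149475}$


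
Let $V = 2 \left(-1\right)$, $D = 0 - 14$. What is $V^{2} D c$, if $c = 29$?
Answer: $-1624$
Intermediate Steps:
$D = -14$ ($D = 0 - 14 = -14$)
$V = -2$
$V^{2} D c = \left(-2\right)^{2} \left(-14\right) 29 = 4 \left(-14\right) 29 = \left(-56\right) 29 = -1624$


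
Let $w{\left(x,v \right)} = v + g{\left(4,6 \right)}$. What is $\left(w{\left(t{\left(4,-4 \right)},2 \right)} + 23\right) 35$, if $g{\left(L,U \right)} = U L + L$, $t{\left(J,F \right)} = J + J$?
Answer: $1855$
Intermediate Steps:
$t{\left(J,F \right)} = 2 J$
$g{\left(L,U \right)} = L + L U$ ($g{\left(L,U \right)} = L U + L = L + L U$)
$w{\left(x,v \right)} = 28 + v$ ($w{\left(x,v \right)} = v + 4 \left(1 + 6\right) = v + 4 \cdot 7 = v + 28 = 28 + v$)
$\left(w{\left(t{\left(4,-4 \right)},2 \right)} + 23\right) 35 = \left(\left(28 + 2\right) + 23\right) 35 = \left(30 + 23\right) 35 = 53 \cdot 35 = 1855$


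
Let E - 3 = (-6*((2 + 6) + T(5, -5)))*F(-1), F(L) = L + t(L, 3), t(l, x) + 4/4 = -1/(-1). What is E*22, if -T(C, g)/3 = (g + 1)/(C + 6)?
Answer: 1266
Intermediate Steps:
t(l, x) = 0 (t(l, x) = -1 - 1/(-1) = -1 - 1*(-1) = -1 + 1 = 0)
T(C, g) = -3*(1 + g)/(6 + C) (T(C, g) = -3*(g + 1)/(C + 6) = -3*(1 + g)/(6 + C))
F(L) = L (F(L) = L + 0 = L)
E = 633/11 (E = 3 - 6*((2 + 6) + 3*(-1 - 1*(-5))/(6 + 5))*(-1) = 3 - 6*(8 + 3*(-1 + 5)/11)*(-1) = 3 - 6*(8 + 3*(1/11)*4)*(-1) = 3 - 6*(8 + 12/11)*(-1) = 3 - 6*100/11*(-1) = 3 - 600/11*(-1) = 3 + 600/11 = 633/11 ≈ 57.545)
E*22 = (633/11)*22 = 1266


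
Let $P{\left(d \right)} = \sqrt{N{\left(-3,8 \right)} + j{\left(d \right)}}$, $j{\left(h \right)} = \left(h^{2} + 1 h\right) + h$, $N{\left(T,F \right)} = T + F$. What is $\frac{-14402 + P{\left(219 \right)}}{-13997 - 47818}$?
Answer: $\frac{14402}{61815} - \frac{2 \sqrt{12101}}{61815} \approx 0.22943$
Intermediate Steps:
$N{\left(T,F \right)} = F + T$
$j{\left(h \right)} = h^{2} + 2 h$ ($j{\left(h \right)} = \left(h^{2} + h\right) + h = \left(h + h^{2}\right) + h = h^{2} + 2 h$)
$P{\left(d \right)} = \sqrt{5 + d \left(2 + d\right)}$ ($P{\left(d \right)} = \sqrt{\left(8 - 3\right) + d \left(2 + d\right)} = \sqrt{5 + d \left(2 + d\right)}$)
$\frac{-14402 + P{\left(219 \right)}}{-13997 - 47818} = \frac{-14402 + \sqrt{5 + 219 \left(2 + 219\right)}}{-13997 - 47818} = \frac{-14402 + \sqrt{5 + 219 \cdot 221}}{-61815} = \left(-14402 + \sqrt{5 + 48399}\right) \left(- \frac{1}{61815}\right) = \left(-14402 + \sqrt{48404}\right) \left(- \frac{1}{61815}\right) = \left(-14402 + 2 \sqrt{12101}\right) \left(- \frac{1}{61815}\right) = \frac{14402}{61815} - \frac{2 \sqrt{12101}}{61815}$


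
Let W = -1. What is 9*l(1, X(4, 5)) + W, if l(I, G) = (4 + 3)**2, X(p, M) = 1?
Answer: 440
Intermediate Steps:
l(I, G) = 49 (l(I, G) = 7**2 = 49)
9*l(1, X(4, 5)) + W = 9*49 - 1 = 441 - 1 = 440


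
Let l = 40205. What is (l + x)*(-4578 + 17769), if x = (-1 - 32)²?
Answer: 544709154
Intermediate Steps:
x = 1089 (x = (-33)² = 1089)
(l + x)*(-4578 + 17769) = (40205 + 1089)*(-4578 + 17769) = 41294*13191 = 544709154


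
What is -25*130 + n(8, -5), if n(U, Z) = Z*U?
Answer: -3290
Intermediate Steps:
n(U, Z) = U*Z
-25*130 + n(8, -5) = -25*130 + 8*(-5) = -3250 - 40 = -3290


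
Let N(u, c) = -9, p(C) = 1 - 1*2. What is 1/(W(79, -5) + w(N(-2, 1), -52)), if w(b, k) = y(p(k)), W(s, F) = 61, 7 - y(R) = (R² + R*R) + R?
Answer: 1/67 ≈ 0.014925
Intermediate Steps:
p(C) = -1 (p(C) = 1 - 2 = -1)
y(R) = 7 - R - 2*R² (y(R) = 7 - ((R² + R*R) + R) = 7 - ((R² + R²) + R) = 7 - (2*R² + R) = 7 - (R + 2*R²) = 7 + (-R - 2*R²) = 7 - R - 2*R²)
w(b, k) = 6 (w(b, k) = 7 - 1*(-1) - 2*(-1)² = 7 + 1 - 2*1 = 7 + 1 - 2 = 6)
1/(W(79, -5) + w(N(-2, 1), -52)) = 1/(61 + 6) = 1/67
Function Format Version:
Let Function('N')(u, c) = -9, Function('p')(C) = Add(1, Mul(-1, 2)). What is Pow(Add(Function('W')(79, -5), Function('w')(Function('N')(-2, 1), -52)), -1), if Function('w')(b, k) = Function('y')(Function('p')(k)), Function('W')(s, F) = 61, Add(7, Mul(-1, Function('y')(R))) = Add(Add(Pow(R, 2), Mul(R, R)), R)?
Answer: Rational(1, 67) ≈ 0.014925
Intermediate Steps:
Function('p')(C) = -1 (Function('p')(C) = Add(1, -2) = -1)
Function('y')(R) = Add(7, Mul(-1, R), Mul(-2, Pow(R, 2))) (Function('y')(R) = Add(7, Mul(-1, Add(Add(Pow(R, 2), Mul(R, R)), R))) = Add(7, Mul(-1, Add(Add(Pow(R, 2), Pow(R, 2)), R))) = Add(7, Mul(-1, Add(Mul(2, Pow(R, 2)), R))) = Add(7, Mul(-1, Add(R, Mul(2, Pow(R, 2))))) = Add(7, Add(Mul(-1, R), Mul(-2, Pow(R, 2)))) = Add(7, Mul(-1, R), Mul(-2, Pow(R, 2))))
Function('w')(b, k) = 6 (Function('w')(b, k) = Add(7, Mul(-1, -1), Mul(-2, Pow(-1, 2))) = Add(7, 1, Mul(-2, 1)) = Add(7, 1, -2) = 6)
Pow(Add(Function('W')(79, -5), Function('w')(Function('N')(-2, 1), -52)), -1) = Pow(Add(61, 6), -1) = Pow(67, -1) = Rational(1, 67)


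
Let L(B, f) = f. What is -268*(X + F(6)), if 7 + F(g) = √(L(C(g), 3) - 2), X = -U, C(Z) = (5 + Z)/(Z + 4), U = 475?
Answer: 128908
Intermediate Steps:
C(Z) = (5 + Z)/(4 + Z)
X = -475 (X = -1*475 = -475)
F(g) = -6 (F(g) = -7 + √(3 - 2) = -7 + √1 = -7 + 1 = -6)
-268*(X + F(6)) = -268*(-475 - 6) = -268*(-481) = 128908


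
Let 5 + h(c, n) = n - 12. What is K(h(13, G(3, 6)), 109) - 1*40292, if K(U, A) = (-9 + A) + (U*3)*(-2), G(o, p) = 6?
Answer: -40126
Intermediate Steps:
h(c, n) = -17 + n (h(c, n) = -5 + (n - 12) = -5 + (-12 + n) = -17 + n)
K(U, A) = -9 + A - 6*U (K(U, A) = (-9 + A) + (3*U)*(-2) = (-9 + A) - 6*U = -9 + A - 6*U)
K(h(13, G(3, 6)), 109) - 1*40292 = (-9 + 109 - 6*(-17 + 6)) - 1*40292 = (-9 + 109 - 6*(-11)) - 40292 = (-9 + 109 + 66) - 40292 = 166 - 40292 = -40126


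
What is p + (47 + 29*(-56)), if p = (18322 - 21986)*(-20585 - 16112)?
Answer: 134456231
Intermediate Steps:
p = 134457808 (p = -3664*(-36697) = 134457808)
p + (47 + 29*(-56)) = 134457808 + (47 + 29*(-56)) = 134457808 + (47 - 1624) = 134457808 - 1577 = 134456231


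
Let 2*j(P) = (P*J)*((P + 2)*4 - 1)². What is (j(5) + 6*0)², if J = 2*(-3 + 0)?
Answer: 119574225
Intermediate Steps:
J = -6 (J = 2*(-3) = -6)
j(P) = -3*P*(7 + 4*P)² (j(P) = ((P*(-6))*((P + 2)*4 - 1)²)/2 = ((-6*P)*((2 + P)*4 - 1)²)/2 = ((-6*P)*((8 + 4*P) - 1)²)/2 = ((-6*P)*(7 + 4*P)²)/2 = (-6*P*(7 + 4*P)²)/2 = -3*P*(7 + 4*P)²)
(j(5) + 6*0)² = (-3*5*(7 + 4*5)² + 6*0)² = (-3*5*(7 + 20)² + 0)² = (-3*5*27² + 0)² = (-3*5*729 + 0)² = (-10935 + 0)² = (-10935)² = 119574225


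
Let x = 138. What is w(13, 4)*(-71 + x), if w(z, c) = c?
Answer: 268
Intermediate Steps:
w(13, 4)*(-71 + x) = 4*(-71 + 138) = 4*67 = 268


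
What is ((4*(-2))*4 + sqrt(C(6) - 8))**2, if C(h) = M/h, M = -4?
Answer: (96 - I*sqrt(78))**2/9 ≈ 1015.3 - 188.41*I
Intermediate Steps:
C(h) = -4/h
((4*(-2))*4 + sqrt(C(6) - 8))**2 = ((4*(-2))*4 + sqrt(-4/6 - 8))**2 = (-8*4 + sqrt(-4*1/6 - 8))**2 = (-32 + sqrt(-2/3 - 8))**2 = (-32 + sqrt(-26/3))**2 = (-32 + I*sqrt(78)/3)**2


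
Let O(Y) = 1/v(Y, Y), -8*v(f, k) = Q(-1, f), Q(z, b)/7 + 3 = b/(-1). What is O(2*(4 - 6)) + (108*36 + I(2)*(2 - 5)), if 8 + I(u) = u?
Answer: 27334/7 ≈ 3904.9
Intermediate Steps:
Q(z, b) = -21 - 7*b (Q(z, b) = -21 + 7*(b/(-1)) = -21 + 7*(b*(-1)) = -21 + 7*(-b) = -21 - 7*b)
I(u) = -8 + u
v(f, k) = 21/8 + 7*f/8 (v(f, k) = -(-21 - 7*f)/8 = 21/8 + 7*f/8)
O(Y) = 1/(21/8 + 7*Y/8)
O(2*(4 - 6)) + (108*36 + I(2)*(2 - 5)) = 8/(7*(3 + 2*(4 - 6))) + (108*36 + (-8 + 2)*(2 - 5)) = 8/(7*(3 + 2*(-2))) + (3888 - 6*(-3)) = 8/(7*(3 - 4)) + (3888 + 18) = (8/7)/(-1) + 3906 = (8/7)*(-1) + 3906 = -8/7 + 3906 = 27334/7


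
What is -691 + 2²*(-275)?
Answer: -1791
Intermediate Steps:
-691 + 2²*(-275) = -691 + 4*(-275) = -691 - 1100 = -1791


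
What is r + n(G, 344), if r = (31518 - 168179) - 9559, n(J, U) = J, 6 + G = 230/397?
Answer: -58051492/397 ≈ -1.4623e+5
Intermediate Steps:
G = -2152/397 (G = -6 + 230/397 = -2152/397 ≈ -5.4207)
r = -146220 (r = -136661 - 9559 = -146220)
r + n(G, 344) = -146220 - 2152/397 = -58051492/397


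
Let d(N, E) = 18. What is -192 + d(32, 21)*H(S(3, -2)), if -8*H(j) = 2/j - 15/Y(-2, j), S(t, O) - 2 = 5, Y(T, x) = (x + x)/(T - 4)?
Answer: -5799/28 ≈ -207.11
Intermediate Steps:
Y(T, x) = 2*x/(-4 + T) (Y(T, x) = (2*x)/(-4 + T) = 2*x/(-4 + T))
S(t, O) = 7 (S(t, O) = 2 + 5 = 7)
H(j) = -47/(8*j) (H(j) = -(2/j - 15*(-4 - 2)/(2*j))/8 = -(2/j - 15*(-3/j))/8 = -(2/j - (-45)/j)/8 = -(2/j + 45/j)/8 = -47/(8*j))
-192 + d(32, 21)*H(S(3, -2)) = -192 + 18*(-47/8/7) = -192 + 18*(-47/8*1/7) = -192 + 18*(-47/56) = -192 - 423/28 = -5799/28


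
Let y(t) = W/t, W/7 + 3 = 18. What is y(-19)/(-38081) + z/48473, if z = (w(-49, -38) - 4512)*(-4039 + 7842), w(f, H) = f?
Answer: -12550128334672/35072105947 ≈ -357.84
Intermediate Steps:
W = 105 (W = -21 + 7*18 = -21 + 126 = 105)
y(t) = 105/t
z = -17345483 (z = (-49 - 4512)*(-4039 + 7842) = -4561*3803 = -17345483)
y(-19)/(-38081) + z/48473 = (105/(-19))/(-38081) - 17345483/48473 = (105*(-1/19))*(-1/38081) - 17345483*1/48473 = -105/19*(-1/38081) - 17345483/48473 = 105/723539 - 17345483/48473 = -12550128334672/35072105947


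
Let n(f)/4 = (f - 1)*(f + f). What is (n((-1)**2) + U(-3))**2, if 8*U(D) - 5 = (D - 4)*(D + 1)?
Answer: 361/64 ≈ 5.6406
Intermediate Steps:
U(D) = 5/8 + (1 + D)*(-4 + D)/8 (U(D) = 5/8 + ((D - 4)*(D + 1))/8 = 5/8 + ((-4 + D)*(1 + D))/8 = 5/8 + ((1 + D)*(-4 + D))/8 = 5/8 + (1 + D)*(-4 + D)/8)
n(f) = 8*f*(-1 + f) (n(f) = 4*((f - 1)*(f + f)) = 4*((-1 + f)*(2*f)) = 4*(2*f*(-1 + f)) = 8*f*(-1 + f))
(n((-1)**2) + U(-3))**2 = (8*(-1)**2*(-1 + (-1)**2) + (1/8 - 3/8*(-3) + (1/8)*(-3)**2))**2 = (8*1*(-1 + 1) + (1/8 + 9/8 + (1/8)*9))**2 = (8*1*0 + (1/8 + 9/8 + 9/8))**2 = (0 + 19/8)**2 = (19/8)**2 = 361/64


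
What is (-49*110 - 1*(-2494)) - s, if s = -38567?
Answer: 35671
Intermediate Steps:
(-49*110 - 1*(-2494)) - s = (-49*110 - 1*(-2494)) - 1*(-38567) = (-5390 + 2494) + 38567 = -2896 + 38567 = 35671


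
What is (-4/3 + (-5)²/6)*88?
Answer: 748/3 ≈ 249.33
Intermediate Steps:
(-4/3 + (-5)²/6)*88 = (-4*⅓ + 25*(⅙))*88 = (-4/3 + 25/6)*88 = (17/6)*88 = 748/3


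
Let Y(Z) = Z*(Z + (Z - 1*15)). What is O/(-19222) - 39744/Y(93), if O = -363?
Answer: -28080977/11321758 ≈ -2.4803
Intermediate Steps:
Y(Z) = Z*(-15 + 2*Z) (Y(Z) = Z*(Z + (Z - 15)) = Z*(Z + (-15 + Z)) = Z*(-15 + 2*Z))
O/(-19222) - 39744/Y(93) = -363/(-19222) - 39744*1/(93*(-15 + 2*93)) = -363*(-1/19222) - 39744*1/(93*(-15 + 186)) = 363/19222 - 39744/(93*171) = 363/19222 - 39744/15903 = 363/19222 - 39744*1/15903 = 363/19222 - 1472/589 = -28080977/11321758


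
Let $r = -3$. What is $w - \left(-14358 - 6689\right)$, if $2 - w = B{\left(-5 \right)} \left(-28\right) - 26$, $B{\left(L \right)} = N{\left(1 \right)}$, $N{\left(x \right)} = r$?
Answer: $20991$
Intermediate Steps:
$N{\left(x \right)} = -3$
$B{\left(L \right)} = -3$
$w = -56$ ($w = 2 - \left(\left(-3\right) \left(-28\right) - 26\right) = 2 - \left(84 - 26\right) = 2 - 58 = -56$)
$w - \left(-14358 - 6689\right) = -56 - \left(-14358 - 6689\right) = -56 - -21047 = -56 + 21047 = 20991$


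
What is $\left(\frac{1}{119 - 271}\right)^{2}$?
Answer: $\frac{1}{23104} \approx 4.3283 \cdot 10^{-5}$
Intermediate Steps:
$\left(\frac{1}{119 - 271}\right)^{2} = \left(\frac{1}{-152}\right)^{2} = \left(- \frac{1}{152}\right)^{2} = \frac{1}{23104}$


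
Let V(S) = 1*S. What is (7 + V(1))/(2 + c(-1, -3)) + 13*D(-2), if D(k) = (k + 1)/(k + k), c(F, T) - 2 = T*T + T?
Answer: 81/20 ≈ 4.0500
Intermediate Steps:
V(S) = S
c(F, T) = 2 + T + T**2 (c(F, T) = 2 + (T*T + T) = 2 + (T**2 + T) = 2 + (T + T**2) = 2 + T + T**2)
D(k) = (1 + k)/(2*k) (D(k) = (1 + k)/((2*k)) = (1 + k)*(1/(2*k)) = (1 + k)/(2*k))
(7 + V(1))/(2 + c(-1, -3)) + 13*D(-2) = (7 + 1)/(2 + (2 - 3 + (-3)**2)) + 13*((1/2)*(1 - 2)/(-2)) = 8/(2 + (2 - 3 + 9)) + 13*((1/2)*(-1/2)*(-1)) = 8/(2 + 8) + 13*(1/4) = 8/10 + 13/4 = 8*(1/10) + 13/4 = 4/5 + 13/4 = 81/20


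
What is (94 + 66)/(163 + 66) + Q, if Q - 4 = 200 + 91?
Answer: 67715/229 ≈ 295.70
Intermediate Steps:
Q = 295 (Q = 4 + (200 + 91) = 4 + 291 = 295)
(94 + 66)/(163 + 66) + Q = (94 + 66)/(163 + 66) + 295 = 160/229 + 295 = 67715/229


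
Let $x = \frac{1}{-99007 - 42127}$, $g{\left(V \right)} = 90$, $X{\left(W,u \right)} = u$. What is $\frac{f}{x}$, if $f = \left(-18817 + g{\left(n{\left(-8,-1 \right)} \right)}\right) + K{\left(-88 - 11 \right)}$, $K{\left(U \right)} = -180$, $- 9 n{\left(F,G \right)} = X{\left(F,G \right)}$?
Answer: $2668420538$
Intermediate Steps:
$n{\left(F,G \right)} = - \frac{G}{9}$
$x = - \frac{1}{141134}$ ($x = \frac{1}{-141134} = - \frac{1}{141134} \approx -7.0855 \cdot 10^{-6}$)
$f = -18907$ ($f = \left(-18817 + 90\right) - 180 = -18727 - 180 = -18907$)
$\frac{f}{x} = - \frac{18907}{- \frac{1}{141134}} = \left(-18907\right) \left(-141134\right) = 2668420538$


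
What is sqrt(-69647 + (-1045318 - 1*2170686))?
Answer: I*sqrt(3285651) ≈ 1812.6*I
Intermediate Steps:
sqrt(-69647 + (-1045318 - 1*2170686)) = sqrt(-69647 + (-1045318 - 2170686)) = sqrt(-69647 - 3216004) = sqrt(-3285651) = I*sqrt(3285651)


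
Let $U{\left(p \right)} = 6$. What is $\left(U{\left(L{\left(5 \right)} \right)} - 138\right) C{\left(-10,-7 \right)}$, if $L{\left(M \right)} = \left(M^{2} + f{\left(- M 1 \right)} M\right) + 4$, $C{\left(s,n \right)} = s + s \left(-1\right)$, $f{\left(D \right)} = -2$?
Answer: $0$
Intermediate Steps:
$C{\left(s,n \right)} = 0$ ($C{\left(s,n \right)} = s - s = 0$)
$L{\left(M \right)} = 4 + M^{2} - 2 M$ ($L{\left(M \right)} = \left(M^{2} - 2 M\right) + 4 = 4 + M^{2} - 2 M$)
$\left(U{\left(L{\left(5 \right)} \right)} - 138\right) C{\left(-10,-7 \right)} = \left(6 - 138\right) 0 = \left(-132\right) 0 = 0$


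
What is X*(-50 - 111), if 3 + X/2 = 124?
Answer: -38962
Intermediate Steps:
X = 242 (X = -6 + 2*124 = -6 + 248 = 242)
X*(-50 - 111) = 242*(-50 - 111) = 242*(-161) = -38962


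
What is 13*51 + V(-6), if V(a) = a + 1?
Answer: 658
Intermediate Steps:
V(a) = 1 + a
13*51 + V(-6) = 13*51 + (1 - 6) = 663 - 5 = 658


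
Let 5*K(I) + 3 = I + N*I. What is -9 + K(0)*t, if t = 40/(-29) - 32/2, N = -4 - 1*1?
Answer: 207/145 ≈ 1.4276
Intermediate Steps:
N = -5 (N = -4 - 1 = -5)
K(I) = -⅗ - 4*I/5 (K(I) = -⅗ + (I - 5*I)/5 = -⅗ + (-4*I)/5 = -⅗ - 4*I/5)
t = -504/29 (t = 40*(-1/29) - 32*½ = -40/29 - 16 = -504/29 ≈ -17.379)
-9 + K(0)*t = -9 + (-⅗ - ⅘*0)*(-504/29) = -9 + (-⅗ + 0)*(-504/29) = -9 - ⅗*(-504/29) = -9 + 1512/145 = 207/145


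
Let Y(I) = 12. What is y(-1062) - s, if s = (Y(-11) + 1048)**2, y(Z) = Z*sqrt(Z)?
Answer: -1123600 - 3186*I*sqrt(118) ≈ -1.1236e+6 - 34609.0*I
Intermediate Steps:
y(Z) = Z**(3/2)
s = 1123600 (s = (12 + 1048)**2 = 1060**2 = 1123600)
y(-1062) - s = (-1062)**(3/2) - 1*1123600 = -3186*I*sqrt(118) - 1123600 = -1123600 - 3186*I*sqrt(118)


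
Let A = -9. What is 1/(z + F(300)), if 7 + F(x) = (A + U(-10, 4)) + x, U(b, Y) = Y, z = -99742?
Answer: -1/99454 ≈ -1.0055e-5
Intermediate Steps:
F(x) = -12 + x (F(x) = -7 + ((-9 + 4) + x) = -7 + (-5 + x) = -12 + x)
1/(z + F(300)) = 1/(-99742 + (-12 + 300)) = 1/(-99742 + 288) = 1/(-99454) = -1/99454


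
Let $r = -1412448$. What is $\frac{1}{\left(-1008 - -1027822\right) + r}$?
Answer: $- \frac{1}{385634} \approx -2.5931 \cdot 10^{-6}$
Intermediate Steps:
$\frac{1}{\left(-1008 - -1027822\right) + r} = \frac{1}{\left(-1008 - -1027822\right) - 1412448} = \frac{1}{\left(-1008 + 1027822\right) - 1412448} = \frac{1}{1026814 - 1412448} = \frac{1}{-385634} = - \frac{1}{385634}$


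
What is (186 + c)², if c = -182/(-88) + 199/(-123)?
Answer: 1018220246761/29289744 ≈ 34764.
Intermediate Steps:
c = 2437/5412 (c = -182*(-1/88) + 199*(-1/123) = 91/44 - 199/123 = 2437/5412 ≈ 0.45030)
(186 + c)² = (186 + 2437/5412)² = (1009069/5412)² = 1018220246761/29289744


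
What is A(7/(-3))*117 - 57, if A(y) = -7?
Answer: -876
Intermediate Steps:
A(7/(-3))*117 - 57 = -7*117 - 57 = -819 - 57 = -876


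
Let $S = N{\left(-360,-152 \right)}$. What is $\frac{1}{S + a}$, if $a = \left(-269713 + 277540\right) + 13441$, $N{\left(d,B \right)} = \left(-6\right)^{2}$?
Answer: $\frac{1}{21304} \approx 4.694 \cdot 10^{-5}$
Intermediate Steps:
$N{\left(d,B \right)} = 36$
$S = 36$
$a = 21268$ ($a = 7827 + 13441 = 21268$)
$\frac{1}{S + a} = \frac{1}{36 + 21268} = \frac{1}{21304}$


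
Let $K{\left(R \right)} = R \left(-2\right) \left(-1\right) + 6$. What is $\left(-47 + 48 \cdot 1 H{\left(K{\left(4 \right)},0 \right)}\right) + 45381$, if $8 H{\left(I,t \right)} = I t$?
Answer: $45334$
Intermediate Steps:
$K{\left(R \right)} = 6 + 2 R$ ($K{\left(R \right)} = - 2 R \left(-1\right) + 6 = 2 R + 6 = 6 + 2 R$)
$H{\left(I,t \right)} = \frac{I t}{8}$
$\left(-47 + 48 \cdot 1 H{\left(K{\left(4 \right)},0 \right)}\right) + 45381 = \left(-47 + 48 \cdot 1 \cdot \frac{1}{8} \left(6 + 2 \cdot 4\right) 0\right) + 45381 = \left(-47 + 48 \cdot 1 \cdot \frac{1}{8} \left(6 + 8\right) 0\right) + 45381 = \left(-47 + 48 \cdot 1 \cdot \frac{1}{8} \cdot 14 \cdot 0\right) + 45381 = \left(-47 + 48 \cdot 1 \cdot 0\right) + 45381 = \left(-47 + 48 \cdot 0\right) + 45381 = \left(-47 + 0\right) + 45381 = -47 + 45381 = 45334$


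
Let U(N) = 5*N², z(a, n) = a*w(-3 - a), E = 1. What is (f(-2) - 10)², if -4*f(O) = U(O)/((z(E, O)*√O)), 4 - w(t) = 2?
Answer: 775/8 - 25*I*√2 ≈ 96.875 - 35.355*I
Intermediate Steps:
w(t) = 2 (w(t) = 4 - 1*2 = 4 - 2 = 2)
z(a, n) = 2*a (z(a, n) = a*2 = 2*a)
f(O) = -5*O^(3/2)/8 (f(O) = -5*O²/(4*((2*1)*√O)) = -5*O²/(4*(2*√O)) = -5*O²*1/(2*√O)/4 = -5*O^(3/2)/8)
(f(-2) - 10)² = (-(-5)*I*√2/4 - 10)² = (5*I*√2/4 - 10)² = (-10 + 5*I*√2/4)²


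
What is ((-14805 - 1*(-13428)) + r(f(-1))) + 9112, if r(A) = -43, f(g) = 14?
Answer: 7692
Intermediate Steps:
((-14805 - 1*(-13428)) + r(f(-1))) + 9112 = ((-14805 - 1*(-13428)) - 43) + 9112 = ((-14805 + 13428) - 43) + 9112 = (-1377 - 43) + 9112 = -1420 + 9112 = 7692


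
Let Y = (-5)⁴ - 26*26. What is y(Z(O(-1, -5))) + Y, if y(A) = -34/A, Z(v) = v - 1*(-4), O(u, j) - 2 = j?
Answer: -85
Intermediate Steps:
O(u, j) = 2 + j
Z(v) = 4 + v (Z(v) = v + 4 = 4 + v)
Y = -51 (Y = 625 - 676 = -51)
y(Z(O(-1, -5))) + Y = -34/(4 + (2 - 5)) - 51 = -34/(4 - 3) - 51 = -34/1 - 51 = -34*1 - 51 = -34 - 51 = -85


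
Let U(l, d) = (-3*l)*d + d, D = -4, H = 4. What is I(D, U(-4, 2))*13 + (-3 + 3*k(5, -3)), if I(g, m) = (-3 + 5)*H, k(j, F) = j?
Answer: 116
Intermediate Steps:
U(l, d) = d - 3*d*l (U(l, d) = -3*d*l + d = d - 3*d*l)
I(g, m) = 8 (I(g, m) = (-3 + 5)*4 = 2*4 = 8)
I(D, U(-4, 2))*13 + (-3 + 3*k(5, -3)) = 8*13 + (-3 + 3*5) = 104 + (-3 + 15) = 104 + 12 = 116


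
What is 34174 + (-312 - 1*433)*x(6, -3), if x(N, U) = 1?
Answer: 33429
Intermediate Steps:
34174 + (-312 - 1*433)*x(6, -3) = 34174 + (-312 - 1*433)*1 = 34174 + (-312 - 433)*1 = 34174 - 745*1 = 34174 - 745 = 33429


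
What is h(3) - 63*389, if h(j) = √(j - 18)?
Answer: -24507 + I*√15 ≈ -24507.0 + 3.873*I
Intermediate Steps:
h(j) = √(-18 + j)
h(3) - 63*389 = √(-18 + 3) - 63*389 = √(-15) - 24507 = I*√15 - 24507 = -24507 + I*√15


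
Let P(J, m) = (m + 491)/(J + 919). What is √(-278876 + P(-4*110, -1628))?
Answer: I*√63986132939/479 ≈ 528.09*I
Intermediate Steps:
P(J, m) = (491 + m)/(919 + J)
√(-278876 + P(-4*110, -1628)) = √(-278876 + (491 - 1628)/(919 - 4*110)) = √(-278876 - 1137/(919 - 440)) = √(-278876 - 1137/479) = √(-133582741/479) = I*√63986132939/479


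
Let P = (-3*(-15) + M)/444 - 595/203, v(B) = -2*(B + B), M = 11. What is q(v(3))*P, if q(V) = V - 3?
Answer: 45145/1073 ≈ 42.074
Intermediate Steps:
v(B) = -4*B
q(V) = -3 + V
P = -9029/3219 (P = (-3*(-15) + 11)/444 - 595/203 = (45 + 11)*(1/444) - 595*1/203 = 56*(1/444) - 85/29 = 14/111 - 85/29 = -9029/3219 ≈ -2.8049)
q(v(3))*P = (-3 - 4*3)*(-9029/3219) = (-3 - 12)*(-9029/3219) = -15*(-9029/3219) = 45145/1073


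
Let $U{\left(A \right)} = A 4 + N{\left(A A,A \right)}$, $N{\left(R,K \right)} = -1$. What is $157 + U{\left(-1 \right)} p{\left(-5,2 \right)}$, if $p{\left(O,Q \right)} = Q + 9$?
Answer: $102$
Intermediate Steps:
$p{\left(O,Q \right)} = 9 + Q$
$U{\left(A \right)} = -1 + 4 A$ ($U{\left(A \right)} = A 4 - 1 = 4 A - 1 = -1 + 4 A$)
$157 + U{\left(-1 \right)} p{\left(-5,2 \right)} = 157 + \left(-1 + 4 \left(-1\right)\right) \left(9 + 2\right) = 157 + \left(-1 - 4\right) 11 = 157 - 55 = 102$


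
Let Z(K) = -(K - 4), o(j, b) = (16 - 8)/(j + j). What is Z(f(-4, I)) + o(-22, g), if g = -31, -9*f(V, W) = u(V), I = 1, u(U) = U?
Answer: 334/99 ≈ 3.3737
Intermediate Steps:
f(V, W) = -V/9
o(j, b) = 4/j (o(j, b) = 8/((2*j)) = 8*(1/(2*j)) = 4/j)
Z(K) = 4 - K (Z(K) = -(-4 + K) = 4 - K)
Z(f(-4, I)) + o(-22, g) = (4 - (-1)*(-4)/9) + 4/(-22) = (4 - 1*4/9) + 4*(-1/22) = (4 - 4/9) - 2/11 = 32/9 - 2/11 = 334/99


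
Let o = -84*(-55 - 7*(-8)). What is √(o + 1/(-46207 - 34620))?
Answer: I*√548772410863/80827 ≈ 9.1651*I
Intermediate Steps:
o = -84 (o = -84*(-55 + 56) = -84*1 = -84)
√(o + 1/(-46207 - 34620)) = √(-84 + 1/(-46207 - 34620)) = √(-84 + 1/(-80827)) = √(-84 - 1/80827) = √(-6789469/80827) = I*√548772410863/80827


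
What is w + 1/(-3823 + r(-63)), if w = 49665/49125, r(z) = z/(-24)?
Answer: 101167893/100093825 ≈ 1.0107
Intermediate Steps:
r(z) = -z/24 (r(z) = z*(-1/24) = -z/24)
w = 3311/3275 (w = 49665*(1/49125) = 3311/3275 ≈ 1.0110)
w + 1/(-3823 + r(-63)) = 3311/3275 + 1/(-3823 - 1/24*(-63)) = 3311/3275 + 1/(-3823 + 21/8) = 3311/3275 + 1/(-30563/8) = 3311/3275 - 8/30563 = 101167893/100093825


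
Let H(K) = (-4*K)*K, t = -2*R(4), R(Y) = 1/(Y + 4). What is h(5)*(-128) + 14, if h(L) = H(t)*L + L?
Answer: -466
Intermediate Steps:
R(Y) = 1/(4 + Y)
t = -¼ (t = -2/(4 + 4) = -2/8 = -2*⅛ = -¼ ≈ -0.25000)
H(K) = -4*K²
h(L) = 3*L/4 (h(L) = (-4*(-¼)²)*L + L = (-4*1/16)*L + L = -L/4 + L = 3*L/4)
h(5)*(-128) + 14 = ((¾)*5)*(-128) + 14 = (15/4)*(-128) + 14 = -480 + 14 = -466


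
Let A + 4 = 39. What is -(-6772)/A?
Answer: 6772/35 ≈ 193.49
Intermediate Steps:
A = 35 (A = -4 + 39 = 35)
-(-6772)/A = -(-6772)/35 = -1693*(-4/35) = 6772/35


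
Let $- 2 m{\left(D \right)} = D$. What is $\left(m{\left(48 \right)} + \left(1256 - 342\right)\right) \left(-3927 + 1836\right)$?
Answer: $-1860990$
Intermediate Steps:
$m{\left(D \right)} = - \frac{D}{2}$
$\left(m{\left(48 \right)} + \left(1256 - 342\right)\right) \left(-3927 + 1836\right) = \left(\left(- \frac{1}{2}\right) 48 + \left(1256 - 342\right)\right) \left(-3927 + 1836\right) = \left(-24 + 914\right) \left(-2091\right) = 890 \left(-2091\right) = -1860990$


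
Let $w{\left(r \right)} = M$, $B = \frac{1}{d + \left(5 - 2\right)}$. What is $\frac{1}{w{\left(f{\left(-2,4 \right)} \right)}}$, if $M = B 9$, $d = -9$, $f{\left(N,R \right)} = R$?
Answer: $- \frac{2}{3} \approx -0.66667$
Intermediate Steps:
$B = - \frac{1}{6}$ ($B = \frac{1}{-9 + \left(5 - 2\right)} = \frac{1}{-9 + 3} = \frac{1}{-6} = - \frac{1}{6} \approx -0.16667$)
$M = - \frac{3}{2}$ ($M = \left(- \frac{1}{6}\right) 9 = - \frac{3}{2} \approx -1.5$)
$w{\left(r \right)} = - \frac{3}{2}$
$\frac{1}{w{\left(f{\left(-2,4 \right)} \right)}} = \frac{1}{- \frac{3}{2}} = - \frac{2}{3}$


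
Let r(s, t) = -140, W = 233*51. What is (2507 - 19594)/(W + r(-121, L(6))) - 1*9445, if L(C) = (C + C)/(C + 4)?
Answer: -110929722/11743 ≈ -9446.5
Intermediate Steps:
W = 11883
L(C) = 2*C/(4 + C) (L(C) = (2*C)/(4 + C) = 2*C/(4 + C))
(2507 - 19594)/(W + r(-121, L(6))) - 1*9445 = (2507 - 19594)/(11883 - 140) - 1*9445 = -17087/11743 - 9445 = -110929722/11743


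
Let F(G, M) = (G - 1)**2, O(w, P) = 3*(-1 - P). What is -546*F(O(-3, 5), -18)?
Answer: -197106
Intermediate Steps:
O(w, P) = -3 - 3*P
F(G, M) = (-1 + G)**2
-546*F(O(-3, 5), -18) = -546*(-1 + (-3 - 3*5))**2 = -546*(-1 + (-3 - 15))**2 = -546*(-1 - 18)**2 = -546*(-19)**2 = -546*361 = -197106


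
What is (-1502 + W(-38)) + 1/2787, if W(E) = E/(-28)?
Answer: -58552069/39018 ≈ -1500.6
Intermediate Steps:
W(E) = -E/28 (W(E) = E*(-1/28) = -E/28)
(-1502 + W(-38)) + 1/2787 = (-1502 - 1/28*(-38)) + 1/2787 = (-1502 + 19/14) + 1/2787 = -21009/14 + 1/2787 = -58552069/39018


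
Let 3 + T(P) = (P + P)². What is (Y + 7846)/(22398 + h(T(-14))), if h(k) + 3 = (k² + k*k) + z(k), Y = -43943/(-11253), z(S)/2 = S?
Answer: 12619283/1999624341 ≈ 0.0063108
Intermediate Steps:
z(S) = 2*S
Y = 43943/11253 (Y = -43943*(-1/11253) = 43943/11253 ≈ 3.9050)
T(P) = -3 + 4*P² (T(P) = -3 + (P + P)² = -3 + (2*P)² = -3 + 4*P²)
h(k) = -3 + 2*k + 2*k² (h(k) = -3 + ((k² + k*k) + 2*k) = -3 + ((k² + k²) + 2*k) = -3 + (2*k² + 2*k) = -3 + (2*k + 2*k²) = -3 + 2*k + 2*k²)
(Y + 7846)/(22398 + h(T(-14))) = (43943/11253 + 7846)/(22398 + (-3 + 2*(-3 + 4*(-14)²) + 2*(-3 + 4*(-14)²)²)) = 88334981/(11253*(22398 + (-3 + 2*(-3 + 4*196) + 2*(-3 + 4*196)²))) = 88334981/(11253*(22398 + (-3 + 2*(-3 + 784) + 2*(-3 + 784)²))) = 88334981/(11253*(22398 + (-3 + 2*781 + 2*781²))) = 88334981/(11253*(22398 + (-3 + 1562 + 2*609961))) = 88334981/(11253*(22398 + (-3 + 1562 + 1219922))) = 88334981/(11253*(22398 + 1221481)) = (88334981/11253)/1243879 = (88334981/11253)*(1/1243879) = 12619283/1999624341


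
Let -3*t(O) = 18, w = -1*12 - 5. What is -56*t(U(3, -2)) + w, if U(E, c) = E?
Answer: 319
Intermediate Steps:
w = -17 (w = -12 - 5 = -17)
t(O) = -6 (t(O) = -⅓*18 = -6)
-56*t(U(3, -2)) + w = -56*(-6) - 17 = 336 - 17 = 319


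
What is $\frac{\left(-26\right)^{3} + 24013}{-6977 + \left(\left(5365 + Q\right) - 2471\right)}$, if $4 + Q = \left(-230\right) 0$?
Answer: $- \frac{6437}{4087} \approx -1.575$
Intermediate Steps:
$Q = -4$ ($Q = -4 - 0 = -4 + 0 = -4$)
$\frac{\left(-26\right)^{3} + 24013}{-6977 + \left(\left(5365 + Q\right) - 2471\right)} = \frac{\left(-26\right)^{3} + 24013}{-6977 + \left(\left(5365 - 4\right) - 2471\right)} = \frac{-17576 + 24013}{-6977 + \left(5361 - 2471\right)} = \frac{6437}{-6977 + 2890} = \frac{6437}{-4087} = 6437 \left(- \frac{1}{4087}\right) = - \frac{6437}{4087}$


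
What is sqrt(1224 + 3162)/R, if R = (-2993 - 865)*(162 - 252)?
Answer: sqrt(4386)/347220 ≈ 0.00019073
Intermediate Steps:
R = 347220 (R = -3858*(-90) = 347220)
sqrt(1224 + 3162)/R = sqrt(1224 + 3162)/347220 = sqrt(4386)*(1/347220) = sqrt(4386)/347220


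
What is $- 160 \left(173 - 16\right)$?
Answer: $-25120$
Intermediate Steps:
$- 160 \left(173 - 16\right) = \left(-160\right) 157 = -25120$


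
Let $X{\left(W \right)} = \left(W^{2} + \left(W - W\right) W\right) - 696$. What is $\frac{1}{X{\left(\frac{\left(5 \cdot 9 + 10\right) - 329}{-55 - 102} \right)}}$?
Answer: $- \frac{24649}{17080628} \approx -0.0014431$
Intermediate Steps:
$X{\left(W \right)} = -696 + W^{2}$ ($X{\left(W \right)} = \left(W^{2} + 0 W\right) - 696 = \left(W^{2} + 0\right) - 696 = W^{2} - 696 = -696 + W^{2}$)
$\frac{1}{X{\left(\frac{\left(5 \cdot 9 + 10\right) - 329}{-55 - 102} \right)}} = \frac{1}{-696 + \left(\frac{\left(5 \cdot 9 + 10\right) - 329}{-55 - 102}\right)^{2}} = \frac{1}{-696 + \left(\frac{\left(45 + 10\right) - 329}{-157}\right)^{2}} = \frac{1}{-696 + \left(\left(55 - 329\right) \left(- \frac{1}{157}\right)\right)^{2}} = \frac{1}{-696 + \left(\left(-274\right) \left(- \frac{1}{157}\right)\right)^{2}} = \frac{1}{-696 + \left(\frac{274}{157}\right)^{2}} = \frac{1}{-696 + \frac{75076}{24649}} = \frac{1}{- \frac{17080628}{24649}} = - \frac{24649}{17080628}$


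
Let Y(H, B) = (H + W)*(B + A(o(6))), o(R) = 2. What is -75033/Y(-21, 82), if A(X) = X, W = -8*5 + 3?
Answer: 3573/232 ≈ 15.401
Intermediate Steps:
W = -37 (W = -40 + 3 = -37)
Y(H, B) = (-37 + H)*(2 + B) (Y(H, B) = (H - 37)*(B + 2) = (-37 + H)*(2 + B))
-75033/Y(-21, 82) = -75033/(-74 - 37*82 + 2*(-21) + 82*(-21)) = -75033/(-74 - 3034 - 42 - 1722) = -75033/(-4872) = -75033*(-1/4872) = 3573/232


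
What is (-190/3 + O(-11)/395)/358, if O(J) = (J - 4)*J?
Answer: -14911/84846 ≈ -0.17574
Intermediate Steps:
O(J) = J*(-4 + J) (O(J) = (-4 + J)*J = J*(-4 + J))
(-190/3 + O(-11)/395)/358 = (-190/3 - 11*(-4 - 11)/395)/358 = (-190*⅓ - 11*(-15)*(1/395))*(1/358) = (-190/3 + 165*(1/395))*(1/358) = (-190/3 + 33/79)*(1/358) = -14911/237*1/358 = -14911/84846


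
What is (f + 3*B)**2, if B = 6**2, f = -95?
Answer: 169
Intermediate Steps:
B = 36
(f + 3*B)**2 = (-95 + 3*36)**2 = (-95 + 108)**2 = 13**2 = 169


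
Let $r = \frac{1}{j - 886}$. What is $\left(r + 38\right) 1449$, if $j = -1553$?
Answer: $\frac{14921641}{271} \approx 55061.0$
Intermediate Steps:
$r = - \frac{1}{2439}$ ($r = \frac{1}{-1553 - 886} = \frac{1}{-2439} = - \frac{1}{2439} \approx -0.00041$)
$\left(r + 38\right) 1449 = \left(- \frac{1}{2439} + 38\right) 1449 = \frac{92681}{2439} \cdot 1449 = \frac{14921641}{271}$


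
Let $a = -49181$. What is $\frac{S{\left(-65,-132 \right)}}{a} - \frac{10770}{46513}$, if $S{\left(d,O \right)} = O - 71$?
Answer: $- \frac{520237231}{2287555853} \approx -0.22742$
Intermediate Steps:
$S{\left(d,O \right)} = -71 + O$ ($S{\left(d,O \right)} = O - 71 = -71 + O$)
$\frac{S{\left(-65,-132 \right)}}{a} - \frac{10770}{46513} = \frac{-71 - 132}{-49181} - \frac{10770}{46513} = \left(-203\right) \left(- \frac{1}{49181}\right) - \frac{10770}{46513} = \frac{203}{49181} - \frac{10770}{46513} = - \frac{520237231}{2287555853}$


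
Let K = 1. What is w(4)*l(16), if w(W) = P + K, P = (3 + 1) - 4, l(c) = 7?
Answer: 7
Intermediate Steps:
P = 0 (P = 4 - 4 = 0)
w(W) = 1 (w(W) = 0 + 1 = 1)
w(4)*l(16) = 1*7 = 7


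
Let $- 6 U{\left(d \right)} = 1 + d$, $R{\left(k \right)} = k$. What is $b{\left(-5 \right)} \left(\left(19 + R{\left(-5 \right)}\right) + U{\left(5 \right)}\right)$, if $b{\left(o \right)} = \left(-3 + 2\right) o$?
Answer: $65$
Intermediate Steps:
$b{\left(o \right)} = - o$
$U{\left(d \right)} = - \frac{1}{6} - \frac{d}{6}$ ($U{\left(d \right)} = - \frac{1 + d}{6} = - \frac{1}{6} - \frac{d}{6}$)
$b{\left(-5 \right)} \left(\left(19 + R{\left(-5 \right)}\right) + U{\left(5 \right)}\right) = \left(-1\right) \left(-5\right) \left(\left(19 - 5\right) - 1\right) = 5 \left(14 - 1\right) = 5 \cdot 13 = 65$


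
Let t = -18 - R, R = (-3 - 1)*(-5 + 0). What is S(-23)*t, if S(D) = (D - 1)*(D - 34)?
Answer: -51984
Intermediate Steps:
R = 20 (R = -4*(-5) = 20)
S(D) = (-1 + D)*(-34 + D)
t = -38 (t = -18 - 1*20 = -18 - 20 = -38)
S(-23)*t = (34 + (-23)² - 35*(-23))*(-38) = (34 + 529 + 805)*(-38) = 1368*(-38) = -51984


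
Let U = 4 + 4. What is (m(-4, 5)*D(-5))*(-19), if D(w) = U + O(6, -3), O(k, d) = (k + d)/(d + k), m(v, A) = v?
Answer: 684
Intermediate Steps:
O(k, d) = 1 (O(k, d) = (d + k)/(d + k) = 1)
U = 8
D(w) = 9 (D(w) = 8 + 1 = 9)
(m(-4, 5)*D(-5))*(-19) = -4*9*(-19) = -36*(-19) = 684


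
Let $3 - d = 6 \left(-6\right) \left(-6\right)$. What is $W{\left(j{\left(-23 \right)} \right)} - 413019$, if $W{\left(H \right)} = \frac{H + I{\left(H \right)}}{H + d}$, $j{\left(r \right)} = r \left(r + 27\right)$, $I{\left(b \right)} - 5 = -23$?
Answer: $- \frac{25194137}{61} \approx -4.1302 \cdot 10^{5}$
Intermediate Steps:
$I{\left(b \right)} = -18$ ($I{\left(b \right)} = 5 - 23 = -18$)
$d = -213$ ($d = 3 - 6 \left(-6\right) \left(-6\right) = 3 - \left(-36\right) \left(-6\right) = 3 - 216 = -213$)
$j{\left(r \right)} = r \left(27 + r\right)$
$W{\left(H \right)} = \frac{-18 + H}{-213 + H}$ ($W{\left(H \right)} = \frac{H - 18}{H - 213} = \frac{-18 + H}{-213 + H}$)
$W{\left(j{\left(-23 \right)} \right)} - 413019 = \frac{-18 - 23 \left(27 - 23\right)}{-213 - 23 \left(27 - 23\right)} - 413019 = \frac{-18 - 92}{-213 - 92} - 413019 = \frac{1}{-305} \left(-110\right) - 413019 = \left(- \frac{1}{305}\right) \left(-110\right) - 413019 = \frac{22}{61} - 413019 = - \frac{25194137}{61}$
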